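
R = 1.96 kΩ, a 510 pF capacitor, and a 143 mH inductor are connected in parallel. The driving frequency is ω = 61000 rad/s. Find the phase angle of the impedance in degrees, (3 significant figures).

X_L = ωL = 8720 Ω
X_C = 1/(ωC) = 32100 Ω
Parallel: admittances add. Y = 1/R + 1/(jωL) + jωC
Y = (0.000510 − j8.35e-05) S
|Y| = 0.000517 S → |Z| = 1/|Y| = 1930 Ω, ∠Z = −∠Y = 9.30°

9.30°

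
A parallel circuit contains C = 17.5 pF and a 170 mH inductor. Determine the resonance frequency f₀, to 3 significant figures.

92.3 kHz

ω₀ = 1/√(LC) = 1/√(0.17 × 1.75e-11) = 579800 rad/s
f₀ = ω₀/(2π) = 92.3 kHz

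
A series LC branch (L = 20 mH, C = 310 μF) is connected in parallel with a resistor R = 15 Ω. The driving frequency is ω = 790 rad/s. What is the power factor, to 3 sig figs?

0.616

X_L = ωL = 15.8 Ω
X_C = 1/(ωC) = 4.08 Ω
Branch 1: Z₁ = R = 15.0 Ω
Branch 2 (series LC): Z₂ = j(X_L − X_C) = j11.7 Ω
Parallel: Z = Z₁Z₂/(Z₁+Z₂), |Z| = 9.23 Ω, ∠Z = 52.0°
cos φ = cos(52.0°) = 0.616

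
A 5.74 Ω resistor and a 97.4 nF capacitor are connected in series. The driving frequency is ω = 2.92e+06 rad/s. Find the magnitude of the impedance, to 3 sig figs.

6.73 Ω

X_C = 1/(ωC) = 3.52 Ω
Z = 5.74 − j3.52 Ω
|Z| = √(5.74² + 3.52²) = 6.73 Ω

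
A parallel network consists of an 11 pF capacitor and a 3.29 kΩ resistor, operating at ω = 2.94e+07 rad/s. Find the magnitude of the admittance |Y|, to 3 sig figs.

444 μS

X_C = 1/(ωC) = 3090 Ω
Parallel: admittances add. Y = 1/R + jωC
Y = (0.000304 + j0.000323) S
|Y| = 0.000444 S → |Z| = 1/|Y| = 2250 Ω, ∠Z = −∠Y = -46.8°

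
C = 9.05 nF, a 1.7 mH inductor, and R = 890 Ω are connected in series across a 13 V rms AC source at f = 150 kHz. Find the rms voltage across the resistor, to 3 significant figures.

ω = 2πf = 942500 rad/s
X_L = ωL = 1600 Ω
X_C = 1/(ωC) = 117 Ω
Net reactance X = X_L − X_C = 1480 Ω
Z = 890 + j1480 Ω
|Z| = √(890² + 1480²) = 1730 Ω
I = V/|Z| = 7.51 mA
V_R = I·|Z_R| = 0.00751 × 890 = 6.68 V

6.68 V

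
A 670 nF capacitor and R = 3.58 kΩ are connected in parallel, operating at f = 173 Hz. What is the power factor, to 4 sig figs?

ω = 2πf = 1087 rad/s
X_C = 1/(ωC) = 1373 Ω
Parallel: admittances add. Y = 1/R + jωC
Y = (0.0002793 + j0.0007283) S
|Y| = 0.0007800 S → |Z| = 1/|Y| = 1282 Ω, ∠Z = −∠Y = -69.02°
cos φ = cos(-69.02°) = 0.3581

0.3581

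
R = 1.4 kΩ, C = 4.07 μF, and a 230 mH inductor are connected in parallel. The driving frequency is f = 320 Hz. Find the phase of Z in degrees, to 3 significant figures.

ω = 2πf = 2011 rad/s
X_L = ωL = 462 Ω
X_C = 1/(ωC) = 122 Ω
Parallel: admittances add. Y = 1/R + 1/(jωL) + jωC
Y = (0.000714 + j0.00602) S
|Y| = 0.00606 S → |Z| = 1/|Y| = 165 Ω, ∠Z = −∠Y = -83.2°

-83.2°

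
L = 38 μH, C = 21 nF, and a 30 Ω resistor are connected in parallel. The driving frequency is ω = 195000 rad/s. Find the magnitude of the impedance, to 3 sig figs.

X_L = ωL = 7.41 Ω
X_C = 1/(ωC) = 244 Ω
Parallel: admittances add. Y = 1/R + 1/(jωL) + jωC
Y = (0.0333 − j0.131) S
|Y| = 0.135 S → |Z| = 1/|Y| = 7.41 Ω, ∠Z = −∠Y = 75.7°

7.41 Ω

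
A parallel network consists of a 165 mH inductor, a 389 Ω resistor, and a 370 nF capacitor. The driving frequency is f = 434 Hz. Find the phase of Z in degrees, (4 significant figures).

ω = 2πf = 2727 rad/s
X_L = ωL = 449.9 Ω
X_C = 1/(ωC) = 991.1 Ω
Parallel: admittances add. Y = 1/R + 1/(jωL) + jωC
Y = (0.002571 − j0.001214) S
|Y| = 0.002843 S → |Z| = 1/|Y| = 351.8 Ω, ∠Z = −∠Y = 25.27°

25.27°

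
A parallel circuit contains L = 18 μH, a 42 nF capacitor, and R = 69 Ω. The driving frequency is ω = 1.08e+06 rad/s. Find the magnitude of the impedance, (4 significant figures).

X_L = ωL = 19.44 Ω
X_C = 1/(ωC) = 22.05 Ω
Parallel: admittances add. Y = 1/R + 1/(jωL) + jωC
Y = (0.01449 − j0.006080) S
|Y| = 0.01572 S → |Z| = 1/|Y| = 63.63 Ω, ∠Z = −∠Y = 22.76°

63.63 Ω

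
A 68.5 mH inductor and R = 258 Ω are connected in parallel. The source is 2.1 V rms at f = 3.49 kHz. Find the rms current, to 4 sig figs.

ω = 2πf = 21930 rad/s
X_L = ωL = 1502 Ω
Parallel: admittances add. Y = 1/R + 1/(jωL)
Y = (0.003876 − j0.0006657) S
|Y| = 0.003933 S → |Z| = 1/|Y| = 254.3 Ω, ∠Z = −∠Y = 9.746°
I = V/|Z| = 2.1/254.3 = 8.259 mA

8.259 mA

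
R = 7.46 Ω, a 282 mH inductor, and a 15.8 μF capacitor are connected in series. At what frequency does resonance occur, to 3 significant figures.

75.4 Hz

ω₀ = 1/√(LC) = 1/√(0.282 × 1.58e-05) = 473.7 rad/s
f₀ = ω₀/(2π) = 75.4 Hz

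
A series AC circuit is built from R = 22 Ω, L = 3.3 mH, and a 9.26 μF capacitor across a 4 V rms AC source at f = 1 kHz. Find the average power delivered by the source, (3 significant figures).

709 mW

ω = 2πf = 6283 rad/s
X_L = ωL = 20.7 Ω
X_C = 1/(ωC) = 17.2 Ω
Net reactance X = X_L − X_C = 3.55 Ω
Z = 22.0 + j3.55 Ω
|Z| = √(22.0² + 3.55²) = 22.3 Ω
∠Z = arctan(3.55/22.0) = 9.16°
I = V/|Z| = 179 mA
P = VI cos φ = 4 × 0.179 × cos(9.16°) = 709 mW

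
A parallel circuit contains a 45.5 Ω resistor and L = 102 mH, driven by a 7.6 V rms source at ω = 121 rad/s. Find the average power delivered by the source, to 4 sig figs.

X_L = ωL = 12.34 Ω
Parallel: admittances add. Y = 1/R + 1/(jωL)
Y = (0.02198 − j0.08102) S
|Y| = 0.08395 S → |Z| = 1/|Y| = 11.91 Ω, ∠Z = −∠Y = 74.82°
I = V/|Z| = 638.0 mA
P = VI cos φ = 7.6 × 0.6380 × cos(74.82°) = 1.269 W

1.269 W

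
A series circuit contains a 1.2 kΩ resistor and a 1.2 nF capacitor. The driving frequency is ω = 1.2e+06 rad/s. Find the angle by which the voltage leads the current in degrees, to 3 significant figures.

X_C = 1/(ωC) = 694 Ω
Z = 1200 − j694 Ω
|Z| = √(1200² + 694²) = 1390 Ω
∠Z = arctan(-694/1200) = -30.1°

-30.1°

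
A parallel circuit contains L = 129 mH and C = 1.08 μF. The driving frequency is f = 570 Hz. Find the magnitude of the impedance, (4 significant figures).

ω = 2πf = 3581 rad/s
X_L = ωL = 462.0 Ω
X_C = 1/(ωC) = 258.5 Ω
Parallel: admittances add. Y = 1/(jωL) + jωC
Y = (0 + j0.001703) S
|Y| = 0.001703 S → |Z| = 1/|Y| = 587.0 Ω, ∠Z = −∠Y = -90.00°

587.0 Ω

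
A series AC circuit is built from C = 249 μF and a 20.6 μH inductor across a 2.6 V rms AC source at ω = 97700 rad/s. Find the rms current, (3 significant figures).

X_L = ωL = 2.01 Ω
X_C = 1/(ωC) = 0.0411 Ω
Net reactance X = X_L − X_C = 1.97 Ω
Z = j1.97 Ω
|Z| = √(0² + 1.97²) = 1.97 Ω
I = V/|Z| = 2.6/1.97 = 1.32 A

1.32 A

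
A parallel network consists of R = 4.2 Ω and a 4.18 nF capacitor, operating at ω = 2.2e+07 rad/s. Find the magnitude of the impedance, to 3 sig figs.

X_C = 1/(ωC) = 10.9 Ω
Parallel: admittances add. Y = 1/R + jωC
Y = (0.238 + j0.0920) S
|Y| = 0.255 S → |Z| = 1/|Y| = 3.92 Ω, ∠Z = −∠Y = -21.1°

3.92 Ω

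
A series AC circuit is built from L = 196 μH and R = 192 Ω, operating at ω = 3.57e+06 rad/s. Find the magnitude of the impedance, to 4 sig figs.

725.6 Ω

X_L = ωL = 699.7 Ω
Z = 192.0 + j699.7 Ω
|Z| = √(192.0² + 699.7²) = 725.6 Ω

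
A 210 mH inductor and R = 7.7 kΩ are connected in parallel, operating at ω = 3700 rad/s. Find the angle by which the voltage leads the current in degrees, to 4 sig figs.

84.24°

X_L = ωL = 777.0 Ω
Parallel: admittances add. Y = 1/R + 1/(jωL)
Y = (0.0001299 − j0.001287) S
|Y| = 0.001294 S → |Z| = 1/|Y| = 773.1 Ω, ∠Z = −∠Y = 84.24°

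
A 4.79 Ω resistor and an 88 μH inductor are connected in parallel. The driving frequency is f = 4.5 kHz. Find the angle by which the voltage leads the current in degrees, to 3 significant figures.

62.6°

ω = 2πf = 28270 rad/s
X_L = ωL = 2.49 Ω
Parallel: admittances add. Y = 1/R + 1/(jωL)
Y = (0.209 − j0.402) S
|Y| = 0.453 S → |Z| = 1/|Y| = 2.21 Ω, ∠Z = −∠Y = 62.6°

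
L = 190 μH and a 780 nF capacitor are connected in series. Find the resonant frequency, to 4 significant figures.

ω₀ = 1/√(LC) = 1/√(0.00019 × 7.8e-07) = 82140 rad/s
f₀ = ω₀/(2π) = 13.07 kHz

13.07 kHz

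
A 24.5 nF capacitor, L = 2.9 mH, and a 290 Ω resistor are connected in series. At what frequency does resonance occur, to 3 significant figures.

18.9 kHz

ω₀ = 1/√(LC) = 1/√(0.0029 × 2.45e-08) = 118600 rad/s
f₀ = ω₀/(2π) = 18.9 kHz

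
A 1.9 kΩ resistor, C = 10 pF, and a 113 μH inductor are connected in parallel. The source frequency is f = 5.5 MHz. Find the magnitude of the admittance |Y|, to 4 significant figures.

ω = 2πf = 3.456e+07 rad/s
X_L = ωL = 3905 Ω
X_C = 1/(ωC) = 2894 Ω
Parallel: admittances add. Y = 1/R + 1/(jωL) + jωC
Y = (0.0005263 + j8.949e-05) S
|Y| = 0.0005339 S → |Z| = 1/|Y| = 1873 Ω, ∠Z = −∠Y = -9.650°

533.9 μS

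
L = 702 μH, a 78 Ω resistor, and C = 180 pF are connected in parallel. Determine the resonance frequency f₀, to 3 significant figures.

448 kHz

ω₀ = 1/√(LC) = 1/√(0.000702 × 1.8e-10) = 2.813e+06 rad/s
f₀ = ω₀/(2π) = 448 kHz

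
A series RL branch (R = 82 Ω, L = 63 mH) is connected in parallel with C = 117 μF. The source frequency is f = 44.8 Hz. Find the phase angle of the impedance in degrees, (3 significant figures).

ω = 2πf = 281.5 rad/s
X_L = ωL = 17.7 Ω
X_C = 1/(ωC) = 30.4 Ω
Branch 1 (R+jX_L): Z₁ = 82.0 + j17.7 Ω, |Z₁| = 83.9 Ω
Branch 2 (−jX_C): Z₂ = −j30.4 Ω
Parallel: Z = Z₁Z₂/(Z₁+Z₂), |Z| = 30.7 Ω, ∠Z = -69.0°

-69.0°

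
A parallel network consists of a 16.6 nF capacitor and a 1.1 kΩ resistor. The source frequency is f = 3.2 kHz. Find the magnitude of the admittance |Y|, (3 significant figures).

ω = 2πf = 20110 rad/s
X_C = 1/(ωC) = 3000 Ω
Parallel: admittances add. Y = 1/R + jωC
Y = (0.000909 + j0.000334) S
|Y| = 0.000968 S → |Z| = 1/|Y| = 1030 Ω, ∠Z = −∠Y = -20.2°

968 μS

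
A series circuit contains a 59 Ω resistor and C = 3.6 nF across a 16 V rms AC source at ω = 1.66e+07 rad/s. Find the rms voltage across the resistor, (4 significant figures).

15.39 V

X_C = 1/(ωC) = 16.73 Ω
Z = 59.00 − j16.73 Ω
|Z| = √(59.00² + 16.73²) = 61.33 Ω
I = V/|Z| = 260.9 mA
V_R = I·|Z_R| = 0.2609 × 59.00 = 15.39 V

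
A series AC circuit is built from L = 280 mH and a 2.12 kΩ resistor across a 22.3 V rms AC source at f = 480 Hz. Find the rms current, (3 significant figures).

9.77 mA

ω = 2πf = 3016 rad/s
X_L = ωL = 844 Ω
Z = 2120 + j844 Ω
|Z| = √(2120² + 844²) = 2280 Ω
I = V/|Z| = 22.3/2280 = 9.77 mA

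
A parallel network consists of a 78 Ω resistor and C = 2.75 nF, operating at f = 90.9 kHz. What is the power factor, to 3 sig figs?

ω = 2πf = 571100 rad/s
X_C = 1/(ωC) = 637 Ω
Parallel: admittances add. Y = 1/R + jωC
Y = (0.0128 + j0.00157) S
|Y| = 0.0129 S → |Z| = 1/|Y| = 77.4 Ω, ∠Z = −∠Y = -6.98°
cos φ = cos(-6.98°) = 0.993

0.993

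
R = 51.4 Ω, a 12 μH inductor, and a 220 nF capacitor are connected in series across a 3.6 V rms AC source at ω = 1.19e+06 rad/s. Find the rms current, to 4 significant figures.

X_L = ωL = 14.28 Ω
X_C = 1/(ωC) = 3.820 Ω
Net reactance X = X_L − X_C = 10.46 Ω
Z = 51.40 + j10.46 Ω
|Z| = √(51.40² + 10.46²) = 52.45 Ω
I = V/|Z| = 3.6/52.45 = 68.63 mA

68.63 mA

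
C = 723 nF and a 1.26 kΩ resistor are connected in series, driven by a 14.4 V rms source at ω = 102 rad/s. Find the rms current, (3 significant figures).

X_C = 1/(ωC) = 13600 Ω
Z = 1260 − j13600 Ω
|Z| = √(1260² + 13600²) = 13600 Ω
I = V/|Z| = 14.4/13600 = 1.06 mA

1.06 mA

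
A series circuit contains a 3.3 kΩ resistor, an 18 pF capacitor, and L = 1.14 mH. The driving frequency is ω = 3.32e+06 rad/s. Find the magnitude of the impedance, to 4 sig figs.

13360 Ω

X_L = ωL = 3785 Ω
X_C = 1/(ωC) = 16730 Ω
Net reactance X = X_L − X_C = -12950 Ω
Z = 3300 − j12950 Ω
|Z| = √(3300² + 12950²) = 13360 Ω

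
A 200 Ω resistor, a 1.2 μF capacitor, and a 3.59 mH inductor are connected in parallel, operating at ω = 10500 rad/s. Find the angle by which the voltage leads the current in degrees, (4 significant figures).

70.25°

X_L = ωL = 37.70 Ω
X_C = 1/(ωC) = 79.37 Ω
Parallel: admittances add. Y = 1/R + 1/(jωL) + jωC
Y = (0.005000 − j0.01393) S
|Y| = 0.01480 S → |Z| = 1/|Y| = 67.57 Ω, ∠Z = −∠Y = 70.25°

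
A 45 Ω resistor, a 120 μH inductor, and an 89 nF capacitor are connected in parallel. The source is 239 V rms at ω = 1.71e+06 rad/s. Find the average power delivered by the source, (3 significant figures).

X_L = ωL = 205 Ω
X_C = 1/(ωC) = 6.57 Ω
Parallel: admittances add. Y = 1/R + 1/(jωL) + jωC
Y = (0.0222 + j0.147) S
|Y| = 0.149 S → |Z| = 1/|Y| = 6.71 Ω, ∠Z = −∠Y = -81.4°
I = V/|Z| = 35.6 A
P = VI cos φ = 239 × 35.6 × cos(-81.4°) = 1.27 kW

1.27 kW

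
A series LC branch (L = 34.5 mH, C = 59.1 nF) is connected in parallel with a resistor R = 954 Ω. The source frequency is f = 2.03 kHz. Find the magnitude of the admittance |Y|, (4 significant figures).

ω = 2πf = 12750 rad/s
X_L = ωL = 440.0 Ω
X_C = 1/(ωC) = 1327 Ω
Branch 1: Z₁ = R = 954.0 Ω
Branch 2 (series LC): Z₂ = j(X_L − X_C) = −j886.5 Ω
Parallel: Z = Z₁Z₂/(Z₁+Z₂), |Z| = 649.4 Ω, ∠Z = -47.10°
|Y| = 1/|Z| = 1.540 mS

1.540 mS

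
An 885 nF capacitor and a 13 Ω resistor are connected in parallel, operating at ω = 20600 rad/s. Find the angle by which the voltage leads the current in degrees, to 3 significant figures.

-13.3°

X_C = 1/(ωC) = 54.9 Ω
Parallel: admittances add. Y = 1/R + jωC
Y = (0.0769 + j0.0182) S
|Y| = 0.0791 S → |Z| = 1/|Y| = 12.6 Ω, ∠Z = −∠Y = -13.3°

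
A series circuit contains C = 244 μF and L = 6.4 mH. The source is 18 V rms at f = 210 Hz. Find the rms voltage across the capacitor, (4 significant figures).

ω = 2πf = 1319 rad/s
X_L = ωL = 8.445 Ω
X_C = 1/(ωC) = 3.106 Ω
Net reactance X = X_L − X_C = 5.339 Ω
Z = j5.339 Ω
|Z| = √(0² + 5.339²) = 5.339 Ω
I = V/|Z| = 3.372 A
V_C = I·|Z_C| = 3.372 × 3.106 = 10.47 V

10.47 V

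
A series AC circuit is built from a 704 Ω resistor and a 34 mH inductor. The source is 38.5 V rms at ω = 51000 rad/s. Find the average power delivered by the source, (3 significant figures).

X_L = ωL = 1730 Ω
Z = 704 + j1730 Ω
|Z| = √(704² + 1730²) = 1870 Ω
∠Z = arctan(1730/704) = 67.9°
I = V/|Z| = 20.6 mA
P = VI cos φ = 38.5 × 0.0206 × cos(67.9°) = 298 mW

298 mW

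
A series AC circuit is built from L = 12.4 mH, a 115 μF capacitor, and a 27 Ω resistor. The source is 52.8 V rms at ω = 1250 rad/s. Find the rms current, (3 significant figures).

1.86 A

X_L = ωL = 15.5 Ω
X_C = 1/(ωC) = 6.96 Ω
Net reactance X = X_L − X_C = 8.54 Ω
Z = 27.0 + j8.54 Ω
|Z| = √(27.0² + 8.54²) = 28.3 Ω
I = V/|Z| = 52.8/28.3 = 1.86 A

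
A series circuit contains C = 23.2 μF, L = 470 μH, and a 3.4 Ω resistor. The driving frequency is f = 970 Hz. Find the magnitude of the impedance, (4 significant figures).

5.410 Ω

ω = 2πf = 6095 rad/s
X_L = ωL = 2.865 Ω
X_C = 1/(ωC) = 7.072 Ω
Net reactance X = X_L − X_C = -4.208 Ω
Z = 3.400 − j4.208 Ω
|Z| = √(3.400² + 4.208²) = 5.410 Ω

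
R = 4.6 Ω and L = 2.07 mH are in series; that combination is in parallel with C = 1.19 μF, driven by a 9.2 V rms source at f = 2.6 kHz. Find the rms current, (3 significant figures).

ω = 2πf = 16340 rad/s
X_L = ωL = 33.8 Ω
X_C = 1/(ωC) = 51.4 Ω
Branch 1 (R+jX_L): Z₁ = 4.60 + j33.8 Ω, |Z₁| = 34.1 Ω
Branch 2 (−jX_C): Z₂ = −j51.4 Ω
Parallel: Z = Z₁Z₂/(Z₁+Z₂), |Z| = 96.4 Ω, ∠Z = 67.6°
I = V/|Z| = 9.2/96.4 = 95.5 mA

95.5 mA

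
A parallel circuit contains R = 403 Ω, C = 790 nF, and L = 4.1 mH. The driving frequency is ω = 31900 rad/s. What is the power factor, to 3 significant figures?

0.140

X_L = ωL = 131 Ω
X_C = 1/(ωC) = 39.7 Ω
Parallel: admittances add. Y = 1/R + 1/(jωL) + jωC
Y = (0.00248 + j0.0176) S
|Y| = 0.0177 S → |Z| = 1/|Y| = 56.4 Ω, ∠Z = −∠Y = -82.0°
cos φ = cos(-82.0°) = 0.140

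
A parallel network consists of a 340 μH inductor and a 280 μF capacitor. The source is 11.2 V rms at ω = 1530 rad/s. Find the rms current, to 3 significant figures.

16.7 A

X_L = ωL = 0.520 Ω
X_C = 1/(ωC) = 2.33 Ω
Parallel: admittances add. Y = 1/(jωL) + jωC
Y = (0 − j1.49) S
|Y| = 1.49 S → |Z| = 1/|Y| = 0.669 Ω, ∠Z = −∠Y = 90.0°
I = V/|Z| = 11.2/0.669 = 16.7 A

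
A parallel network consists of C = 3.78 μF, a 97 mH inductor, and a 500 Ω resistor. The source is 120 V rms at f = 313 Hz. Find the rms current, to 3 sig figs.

356 mA

ω = 2πf = 1967 rad/s
X_L = ωL = 191 Ω
X_C = 1/(ωC) = 135 Ω
Parallel: admittances add. Y = 1/R + 1/(jωL) + jωC
Y = (0.00200 + j0.00219) S
|Y| = 0.00297 S → |Z| = 1/|Y| = 337 Ω, ∠Z = −∠Y = -47.6°
I = V/|Z| = 120/337 = 356 mA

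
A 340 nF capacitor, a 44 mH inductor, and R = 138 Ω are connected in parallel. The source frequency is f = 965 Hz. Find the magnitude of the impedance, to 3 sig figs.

ω = 2πf = 6063 rad/s
X_L = ωL = 267 Ω
X_C = 1/(ωC) = 485 Ω
Parallel: admittances add. Y = 1/R + 1/(jωL) + jωC
Y = (0.00725 − j0.00169) S
|Y| = 0.00744 S → |Z| = 1/|Y| = 134 Ω, ∠Z = −∠Y = 13.1°

134 Ω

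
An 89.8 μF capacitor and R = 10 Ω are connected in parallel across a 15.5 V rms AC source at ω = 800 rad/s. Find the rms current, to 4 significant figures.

1.909 A

X_C = 1/(ωC) = 13.92 Ω
Parallel: admittances add. Y = 1/R + jωC
Y = (0.1000 + j0.07184) S
|Y| = 0.1231 S → |Z| = 1/|Y| = 8.122 Ω, ∠Z = −∠Y = -35.69°
I = V/|Z| = 15.5/8.122 = 1.909 A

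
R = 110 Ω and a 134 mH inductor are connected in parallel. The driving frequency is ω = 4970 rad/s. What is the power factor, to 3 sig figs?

X_L = ωL = 666 Ω
Parallel: admittances add. Y = 1/R + 1/(jωL)
Y = (0.00909 − j0.00150) S
|Y| = 0.00921 S → |Z| = 1/|Y| = 109 Ω, ∠Z = −∠Y = 9.38°
cos φ = cos(9.38°) = 0.987

0.987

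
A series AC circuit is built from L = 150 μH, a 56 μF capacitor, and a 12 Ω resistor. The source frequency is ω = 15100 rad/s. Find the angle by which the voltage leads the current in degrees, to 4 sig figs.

5.154°

X_L = ωL = 2.265 Ω
X_C = 1/(ωC) = 1.183 Ω
Net reactance X = X_L − X_C = 1.082 Ω
Z = 12.00 + j1.082 Ω
|Z| = √(12.00² + 1.082²) = 12.05 Ω
∠Z = arctan(1.082/12.00) = 5.154°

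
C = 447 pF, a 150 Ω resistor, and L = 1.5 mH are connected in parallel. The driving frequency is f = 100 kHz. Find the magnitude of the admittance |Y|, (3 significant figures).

ω = 2πf = 628300 rad/s
X_L = ωL = 942 Ω
X_C = 1/(ωC) = 3560 Ω
Parallel: admittances add. Y = 1/R + 1/(jωL) + jωC
Y = (0.00667 − j0.000780) S
|Y| = 0.00671 S → |Z| = 1/|Y| = 149 Ω, ∠Z = −∠Y = 6.67°

6.71 mS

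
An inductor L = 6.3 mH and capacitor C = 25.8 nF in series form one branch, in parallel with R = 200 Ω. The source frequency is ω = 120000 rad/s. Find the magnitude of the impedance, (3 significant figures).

X_L = ωL = 756 Ω
X_C = 1/(ωC) = 323 Ω
Branch 1: Z₁ = R = 200 Ω
Branch 2 (series LC): Z₂ = j(X_L − X_C) = j433 Ω
Parallel: Z = Z₁Z₂/(Z₁+Z₂), |Z| = 182 Ω, ∠Z = 24.8°

182 Ω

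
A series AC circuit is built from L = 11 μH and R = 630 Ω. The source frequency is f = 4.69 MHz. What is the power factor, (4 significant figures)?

ω = 2πf = 2.947e+07 rad/s
X_L = ωL = 324.1 Ω
Z = 630.0 + j324.1 Ω
|Z| = √(630.0² + 324.1²) = 708.5 Ω
∠Z = arctan(324.1/630.0) = 27.23°
cos φ = cos(27.23°) = 0.8892

0.8892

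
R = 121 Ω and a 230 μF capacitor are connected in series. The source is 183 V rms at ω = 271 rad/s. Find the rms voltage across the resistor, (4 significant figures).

X_C = 1/(ωC) = 16.04 Ω
Z = 121.0 − j16.04 Ω
|Z| = √(121.0² + 16.04²) = 122.1 Ω
I = V/|Z| = 1.499 A
V_R = I·|Z_R| = 1.499 × 121.0 = 181.4 V

181.4 V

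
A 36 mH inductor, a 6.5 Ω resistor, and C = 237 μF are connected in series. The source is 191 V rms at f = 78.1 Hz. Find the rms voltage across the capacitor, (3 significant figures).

ω = 2πf = 490.7 rad/s
X_L = ωL = 17.7 Ω
X_C = 1/(ωC) = 8.60 Ω
Net reactance X = X_L − X_C = 9.07 Ω
Z = 6.50 + j9.07 Ω
|Z| = √(6.50² + 9.07²) = 11.2 Ω
I = V/|Z| = 17.1 A
V_C = I·|Z_C| = 17.1 × 8.60 = 147 V

147 V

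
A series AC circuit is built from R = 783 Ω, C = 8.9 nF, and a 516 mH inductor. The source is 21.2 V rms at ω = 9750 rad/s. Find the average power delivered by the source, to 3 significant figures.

8.23 mW

X_L = ωL = 5030 Ω
X_C = 1/(ωC) = 11500 Ω
Net reactance X = X_L − X_C = -6490 Ω
Z = 783 − j6490 Ω
|Z| = √(783² + 6490²) = 6540 Ω
∠Z = arctan(-6490/783) = -83.1°
I = V/|Z| = 3.24 mA
P = VI cos φ = 21.2 × 0.00324 × cos(-83.1°) = 8.23 mW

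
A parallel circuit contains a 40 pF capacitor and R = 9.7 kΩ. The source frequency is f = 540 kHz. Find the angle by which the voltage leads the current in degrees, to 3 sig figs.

ω = 2πf = 3.393e+06 rad/s
X_C = 1/(ωC) = 7370 Ω
Parallel: admittances add. Y = 1/R + jωC
Y = (0.000103 + j0.000136) S
|Y| = 0.000170 S → |Z| = 1/|Y| = 5870 Ω, ∠Z = −∠Y = -52.8°

-52.8°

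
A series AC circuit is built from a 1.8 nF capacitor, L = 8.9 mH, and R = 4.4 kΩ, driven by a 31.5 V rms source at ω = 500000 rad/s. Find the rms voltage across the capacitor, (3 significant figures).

6.34 V

X_L = ωL = 4450 Ω
X_C = 1/(ωC) = 1110 Ω
Net reactance X = X_L − X_C = 3340 Ω
Z = 4400 + j3340 Ω
|Z| = √(4400² + 3340²) = 5520 Ω
I = V/|Z| = 5.70 mA
V_C = I·|Z_C| = 0.00570 × 1110 = 6.34 V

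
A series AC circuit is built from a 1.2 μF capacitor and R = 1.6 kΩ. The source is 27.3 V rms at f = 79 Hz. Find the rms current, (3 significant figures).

ω = 2πf = 496.4 rad/s
X_C = 1/(ωC) = 1680 Ω
Z = 1600 − j1680 Ω
|Z| = √(1600² + 1680²) = 2320 Ω
I = V/|Z| = 27.3/2320 = 11.8 mA

11.8 mA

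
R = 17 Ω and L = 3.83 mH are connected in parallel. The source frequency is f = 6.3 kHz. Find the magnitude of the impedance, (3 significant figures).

ω = 2πf = 39580 rad/s
X_L = ωL = 152 Ω
Parallel: admittances add. Y = 1/R + 1/(jωL)
Y = (0.0588 − j0.00660) S
|Y| = 0.0592 S → |Z| = 1/|Y| = 16.9 Ω, ∠Z = −∠Y = 6.40°

16.9 Ω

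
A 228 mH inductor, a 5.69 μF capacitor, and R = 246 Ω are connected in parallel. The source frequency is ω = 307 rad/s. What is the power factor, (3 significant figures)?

X_L = ωL = 70.0 Ω
X_C = 1/(ωC) = 572 Ω
Parallel: admittances add. Y = 1/R + 1/(jωL) + jωC
Y = (0.00407 − j0.0125) S
|Y| = 0.0132 S → |Z| = 1/|Y| = 75.9 Ω, ∠Z = −∠Y = 72.0°
cos φ = cos(72.0°) = 0.308

0.308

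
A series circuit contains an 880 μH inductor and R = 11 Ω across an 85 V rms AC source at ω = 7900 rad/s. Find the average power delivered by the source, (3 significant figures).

469 W

X_L = ωL = 6.95 Ω
Z = 11.0 + j6.95 Ω
|Z| = √(11.0² + 6.95²) = 13.0 Ω
∠Z = arctan(6.95/11.0) = 32.3°
I = V/|Z| = 6.53 A
P = VI cos φ = 85 × 6.53 × cos(32.3°) = 469 W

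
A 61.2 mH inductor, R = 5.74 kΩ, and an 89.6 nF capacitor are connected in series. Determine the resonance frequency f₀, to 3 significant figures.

2.15 kHz

ω₀ = 1/√(LC) = 1/√(0.0612 × 8.96e-08) = 13500 rad/s
f₀ = ω₀/(2π) = 2.15 kHz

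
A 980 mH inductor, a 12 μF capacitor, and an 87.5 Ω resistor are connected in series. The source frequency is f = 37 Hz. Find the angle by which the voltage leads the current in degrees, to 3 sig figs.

ω = 2πf = 232.5 rad/s
X_L = ωL = 228 Ω
X_C = 1/(ωC) = 358 Ω
Net reactance X = X_L − X_C = -131 Ω
Z = 87.5 − j131 Ω
|Z| = √(87.5² + 131²) = 157 Ω
∠Z = arctan(-131/87.5) = -56.2°

-56.2°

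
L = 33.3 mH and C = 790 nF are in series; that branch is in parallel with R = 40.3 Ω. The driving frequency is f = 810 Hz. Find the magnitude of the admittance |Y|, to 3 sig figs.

ω = 2πf = 5089 rad/s
X_L = ωL = 169 Ω
X_C = 1/(ωC) = 249 Ω
Branch 1: Z₁ = R = 40.3 Ω
Branch 2 (series LC): Z₂ = j(X_L − X_C) = −j79.2 Ω
Parallel: Z = Z₁Z₂/(Z₁+Z₂), |Z| = 35.9 Ω, ∠Z = -27.0°
|Y| = 1/|Z| = 27.8 mS

27.8 mS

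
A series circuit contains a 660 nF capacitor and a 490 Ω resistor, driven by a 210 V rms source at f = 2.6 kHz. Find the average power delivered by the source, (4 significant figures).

86.89 W

ω = 2πf = 16340 rad/s
X_C = 1/(ωC) = 92.75 Ω
Z = 490.0 − j92.75 Ω
|Z| = √(490.0² + 92.75²) = 498.7 Ω
∠Z = arctan(-92.75/490.0) = -10.72°
I = V/|Z| = 421.1 mA
P = VI cos φ = 210 × 0.4211 × cos(-10.72°) = 86.89 W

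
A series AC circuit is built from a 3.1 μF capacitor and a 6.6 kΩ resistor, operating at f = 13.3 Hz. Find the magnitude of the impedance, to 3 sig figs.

ω = 2πf = 83.57 rad/s
X_C = 1/(ωC) = 3860 Ω
Z = 6600 − j3860 Ω
|Z| = √(6600² + 3860²) = 7650 Ω

7650 Ω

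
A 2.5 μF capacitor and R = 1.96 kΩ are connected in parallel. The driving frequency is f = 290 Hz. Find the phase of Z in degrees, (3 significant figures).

ω = 2πf = 1822 rad/s
X_C = 1/(ωC) = 220 Ω
Parallel: admittances add. Y = 1/R + jωC
Y = (0.000510 + j0.00456) S
|Y| = 0.00458 S → |Z| = 1/|Y| = 218 Ω, ∠Z = −∠Y = -83.6°

-83.6°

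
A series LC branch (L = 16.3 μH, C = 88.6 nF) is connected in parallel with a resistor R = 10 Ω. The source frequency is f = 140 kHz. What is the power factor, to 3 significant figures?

ω = 2πf = 879600 rad/s
X_L = ωL = 14.3 Ω
X_C = 1/(ωC) = 12.8 Ω
Branch 1: Z₁ = R = 10.0 Ω
Branch 2 (series LC): Z₂ = j(X_L − X_C) = j1.51 Ω
Parallel: Z = Z₁Z₂/(Z₁+Z₂), |Z| = 1.49 Ω, ∠Z = 81.4°
cos φ = cos(81.4°) = 0.149

0.149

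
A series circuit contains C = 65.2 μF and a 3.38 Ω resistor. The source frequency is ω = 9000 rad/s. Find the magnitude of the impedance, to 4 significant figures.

X_C = 1/(ωC) = 1.704 Ω
Z = 3.380 − j1.704 Ω
|Z| = √(3.380² + 1.704²) = 3.785 Ω

3.785 Ω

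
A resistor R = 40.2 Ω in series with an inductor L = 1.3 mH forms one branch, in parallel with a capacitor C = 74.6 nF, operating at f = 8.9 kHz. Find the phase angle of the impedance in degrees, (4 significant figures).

47.52°

ω = 2πf = 55920 rad/s
X_L = ωL = 72.70 Ω
X_C = 1/(ωC) = 239.7 Ω
Branch 1 (R+jX_L): Z₁ = 40.20 + j72.70 Ω, |Z₁| = 83.07 Ω
Branch 2 (−jX_C): Z₂ = −j239.7 Ω
Parallel: Z = Z₁Z₂/(Z₁+Z₂), |Z| = 115.9 Ω, ∠Z = 47.52°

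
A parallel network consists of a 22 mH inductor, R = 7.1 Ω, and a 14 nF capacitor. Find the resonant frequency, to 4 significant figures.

ω₀ = 1/√(LC) = 1/√(0.022 × 1.4e-08) = 56980 rad/s
f₀ = ω₀/(2π) = 9.069 kHz

9.069 kHz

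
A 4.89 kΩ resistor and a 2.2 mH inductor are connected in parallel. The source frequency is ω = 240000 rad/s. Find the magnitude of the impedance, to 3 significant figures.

X_L = ωL = 528 Ω
Parallel: admittances add. Y = 1/R + 1/(jωL)
Y = (0.000204 − j0.00189) S
|Y| = 0.00190 S → |Z| = 1/|Y| = 525 Ω, ∠Z = −∠Y = 83.8°

525 Ω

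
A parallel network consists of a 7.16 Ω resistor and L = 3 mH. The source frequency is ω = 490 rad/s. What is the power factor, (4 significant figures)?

X_L = ωL = 1.470 Ω
Parallel: admittances add. Y = 1/R + 1/(jωL)
Y = (0.1397 − j0.6803) S
|Y| = 0.6945 S → |Z| = 1/|Y| = 1.440 Ω, ∠Z = −∠Y = 78.40°
cos φ = cos(78.40°) = 0.2011

0.2011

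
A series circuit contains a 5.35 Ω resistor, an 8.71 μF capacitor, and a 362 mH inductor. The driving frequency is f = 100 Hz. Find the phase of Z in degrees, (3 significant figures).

ω = 2πf = 628.3 rad/s
X_L = ωL = 227 Ω
X_C = 1/(ωC) = 183 Ω
Net reactance X = X_L − X_C = 44.7 Ω
Z = 5.35 + j44.7 Ω
|Z| = √(5.35² + 44.7²) = 45.0 Ω
∠Z = arctan(44.7/5.35) = 83.2°

83.2°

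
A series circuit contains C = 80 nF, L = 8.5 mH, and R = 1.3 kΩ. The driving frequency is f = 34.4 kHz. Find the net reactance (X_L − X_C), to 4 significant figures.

ω = 2πf = 216100 rad/s
X_L = ωL = 1837 Ω
X_C = 1/(ωC) = 57.83 Ω
X = 1837 − 57.83 = 1779 Ω

1779 Ω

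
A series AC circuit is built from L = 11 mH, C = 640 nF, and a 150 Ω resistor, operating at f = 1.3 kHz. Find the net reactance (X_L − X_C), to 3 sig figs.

-101 Ω

ω = 2πf = 8168 rad/s
X_L = ωL = 89.8 Ω
X_C = 1/(ωC) = 191 Ω
X = 89.8 − 191 = -101 Ω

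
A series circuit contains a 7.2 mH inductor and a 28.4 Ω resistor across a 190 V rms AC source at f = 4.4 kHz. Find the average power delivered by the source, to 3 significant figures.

ω = 2πf = 27650 rad/s
X_L = ωL = 199 Ω
Z = 28.4 + j199 Ω
|Z| = √(28.4² + 199²) = 201 Ω
∠Z = arctan(199/28.4) = 81.9°
I = V/|Z| = 945 mA
P = VI cos φ = 190 × 0.945 × cos(81.9°) = 25.4 W

25.4 W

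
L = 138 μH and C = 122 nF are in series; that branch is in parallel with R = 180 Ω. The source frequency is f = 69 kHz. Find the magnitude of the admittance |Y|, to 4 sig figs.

ω = 2πf = 433500 rad/s
X_L = ωL = 59.83 Ω
X_C = 1/(ωC) = 18.91 Ω
Branch 1: Z₁ = R = 180.0 Ω
Branch 2 (series LC): Z₂ = j(X_L − X_C) = j40.92 Ω
Parallel: Z = Z₁Z₂/(Z₁+Z₂), |Z| = 39.90 Ω, ∠Z = 77.19°
|Y| = 1/|Z| = 25.06 mS

25.06 mS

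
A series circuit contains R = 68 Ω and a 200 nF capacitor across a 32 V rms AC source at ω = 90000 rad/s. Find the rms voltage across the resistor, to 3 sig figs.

X_C = 1/(ωC) = 55.6 Ω
Z = 68.0 − j55.6 Ω
|Z| = √(68.0² + 55.6²) = 87.8 Ω
I = V/|Z| = 364 mA
V_R = I·|Z_R| = 0.364 × 68.0 = 24.8 V

24.8 V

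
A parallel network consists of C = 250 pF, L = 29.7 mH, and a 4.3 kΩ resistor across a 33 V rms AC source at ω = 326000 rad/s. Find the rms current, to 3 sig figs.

X_L = ωL = 9680 Ω
X_C = 1/(ωC) = 12300 Ω
Parallel: admittances add. Y = 1/R + 1/(jωL) + jωC
Y = (0.000233 − j2.18e-05) S
|Y| = 0.000234 S → |Z| = 1/|Y| = 4280 Ω, ∠Z = −∠Y = 5.35°
I = V/|Z| = 33/4280 = 7.71 mA

7.71 mA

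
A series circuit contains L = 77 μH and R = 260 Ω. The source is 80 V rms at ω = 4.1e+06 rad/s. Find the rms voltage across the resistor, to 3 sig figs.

50.9 V

X_L = ωL = 316 Ω
Z = 260 + j316 Ω
|Z| = √(260² + 316²) = 409 Ω
I = V/|Z| = 196 mA
V_R = I·|Z_R| = 0.196 × 260 = 50.9 V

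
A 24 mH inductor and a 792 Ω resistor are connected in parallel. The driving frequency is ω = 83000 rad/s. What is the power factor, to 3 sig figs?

0.929

X_L = ωL = 1990 Ω
Parallel: admittances add. Y = 1/R + 1/(jωL)
Y = (0.00126 − j0.000502) S
|Y| = 0.00136 S → |Z| = 1/|Y| = 736 Ω, ∠Z = −∠Y = 21.7°
cos φ = cos(21.7°) = 0.929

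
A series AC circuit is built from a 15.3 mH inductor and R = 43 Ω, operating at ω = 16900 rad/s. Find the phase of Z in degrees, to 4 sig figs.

X_L = ωL = 258.6 Ω
Z = 43.00 + j258.6 Ω
|Z| = √(43.00² + 258.6²) = 262.1 Ω
∠Z = arctan(258.6/43.00) = 80.56°

80.56°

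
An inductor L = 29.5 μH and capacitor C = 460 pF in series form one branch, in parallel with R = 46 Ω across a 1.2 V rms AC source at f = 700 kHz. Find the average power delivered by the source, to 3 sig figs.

31.3 mW

ω = 2πf = 4.398e+06 rad/s
X_L = ωL = 130 Ω
X_C = 1/(ωC) = 494 Ω
Branch 1: Z₁ = R = 46.0 Ω
Branch 2 (series LC): Z₂ = j(X_L − X_C) = −j365 Ω
Parallel: Z = Z₁Z₂/(Z₁+Z₂), |Z| = 45.6 Ω, ∠Z = -7.19°
I = V/|Z| = 26.3 mA
P = VI cos φ = 1.2 × 0.0263 × cos(-7.19°) = 31.3 mW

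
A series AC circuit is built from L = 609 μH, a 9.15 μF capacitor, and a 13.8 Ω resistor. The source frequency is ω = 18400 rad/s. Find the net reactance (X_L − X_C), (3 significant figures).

X_L = ωL = 11.2 Ω
X_C = 1/(ωC) = 5.94 Ω
X = 11.2 − 5.94 = 5.27 Ω

5.27 Ω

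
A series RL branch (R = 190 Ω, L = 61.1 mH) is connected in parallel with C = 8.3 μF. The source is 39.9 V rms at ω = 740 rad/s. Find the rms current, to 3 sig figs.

X_L = ωL = 45.2 Ω
X_C = 1/(ωC) = 163 Ω
Branch 1 (R+jX_L): Z₁ = 190 + j45.2 Ω, |Z₁| = 195 Ω
Branch 2 (−jX_C): Z₂ = −j163 Ω
Parallel: Z = Z₁Z₂/(Z₁+Z₂), |Z| = 142 Ω, ∠Z = -44.9°
I = V/|Z| = 39.9/142 = 280 mA

280 mA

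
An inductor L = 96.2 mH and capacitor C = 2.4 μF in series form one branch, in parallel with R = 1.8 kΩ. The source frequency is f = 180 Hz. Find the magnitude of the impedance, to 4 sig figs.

ω = 2πf = 1131 rad/s
X_L = ωL = 108.8 Ω
X_C = 1/(ωC) = 368.4 Ω
Branch 1: Z₁ = R = 1800 Ω
Branch 2 (series LC): Z₂ = j(X_L − X_C) = −j259.6 Ω
Parallel: Z = Z₁Z₂/(Z₁+Z₂), |Z| = 257.0 Ω, ∠Z = -81.79°

257.0 Ω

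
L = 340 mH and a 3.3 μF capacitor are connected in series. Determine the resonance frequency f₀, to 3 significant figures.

150 Hz

ω₀ = 1/√(LC) = 1/√(0.34 × 3.3e-06) = 944.1 rad/s
f₀ = ω₀/(2π) = 150 Hz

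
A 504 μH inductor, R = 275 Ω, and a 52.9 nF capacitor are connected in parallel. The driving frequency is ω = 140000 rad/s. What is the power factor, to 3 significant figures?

X_L = ωL = 70.6 Ω
X_C = 1/(ωC) = 135 Ω
Parallel: admittances add. Y = 1/R + 1/(jωL) + jωC
Y = (0.00364 − j0.00677) S
|Y| = 0.00768 S → |Z| = 1/|Y| = 130 Ω, ∠Z = −∠Y = 61.7°
cos φ = cos(61.7°) = 0.473

0.473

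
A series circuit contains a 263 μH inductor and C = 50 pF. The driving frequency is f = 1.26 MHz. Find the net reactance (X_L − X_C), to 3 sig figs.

ω = 2πf = 7.917e+06 rad/s
X_L = ωL = 2080 Ω
X_C = 1/(ωC) = 2530 Ω
X = 2080 − 2530 = -444 Ω

-444 Ω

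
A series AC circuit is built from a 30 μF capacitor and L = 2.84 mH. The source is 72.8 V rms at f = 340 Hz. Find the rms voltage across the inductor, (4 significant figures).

ω = 2πf = 2136 rad/s
X_L = ωL = 6.067 Ω
X_C = 1/(ωC) = 15.60 Ω
Net reactance X = X_L − X_C = -9.536 Ω
Z = − j9.536 Ω
|Z| = √(0² + 9.536²) = 9.536 Ω
I = V/|Z| = 7.634 A
V_L = I·|Z_L| = 7.634 × 6.067 = 46.32 V

46.32 V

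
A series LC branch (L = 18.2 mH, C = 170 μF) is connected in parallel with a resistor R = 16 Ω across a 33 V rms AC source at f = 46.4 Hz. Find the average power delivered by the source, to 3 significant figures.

ω = 2πf = 291.5 rad/s
X_L = ωL = 5.31 Ω
X_C = 1/(ωC) = 20.2 Ω
Branch 1: Z₁ = R = 16.0 Ω
Branch 2 (series LC): Z₂ = j(X_L − X_C) = −j14.9 Ω
Parallel: Z = Z₁Z₂/(Z₁+Z₂), |Z| = 10.9 Ω, ∠Z = -47.1°
I = V/|Z| = 3.03 A
P = VI cos φ = 33 × 3.03 × cos(-47.1°) = 68.1 W

68.1 W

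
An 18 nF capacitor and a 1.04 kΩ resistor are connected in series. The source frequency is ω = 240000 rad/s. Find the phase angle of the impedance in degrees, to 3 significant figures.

X_C = 1/(ωC) = 231 Ω
Z = 1040 − j231 Ω
|Z| = √(1040² + 231²) = 1070 Ω
∠Z = arctan(-231/1040) = -12.5°

-12.5°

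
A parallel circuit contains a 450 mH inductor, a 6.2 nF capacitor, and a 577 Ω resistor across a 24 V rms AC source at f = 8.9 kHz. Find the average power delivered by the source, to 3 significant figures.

ω = 2πf = 55920 rad/s
X_L = ωL = 25200 Ω
X_C = 1/(ωC) = 2880 Ω
Parallel: admittances add. Y = 1/R + 1/(jωL) + jωC
Y = (0.00173 + j0.000307) S
|Y| = 0.00176 S → |Z| = 1/|Y| = 568 Ω, ∠Z = −∠Y = -10.0°
I = V/|Z| = 42.2 mA
P = VI cos φ = 24 × 0.0422 × cos(-10.0°) = 998 mW

998 mW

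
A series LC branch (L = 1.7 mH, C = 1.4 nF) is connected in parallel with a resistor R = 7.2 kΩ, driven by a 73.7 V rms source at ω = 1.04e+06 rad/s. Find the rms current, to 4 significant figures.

68.93 mA

X_L = ωL = 1768 Ω
X_C = 1/(ωC) = 686.8 Ω
Branch 1: Z₁ = R = 7200 Ω
Branch 2 (series LC): Z₂ = j(X_L − X_C) = j1081 Ω
Parallel: Z = Z₁Z₂/(Z₁+Z₂), |Z| = 1069 Ω, ∠Z = 81.46°
I = V/|Z| = 73.7/1069 = 68.93 mA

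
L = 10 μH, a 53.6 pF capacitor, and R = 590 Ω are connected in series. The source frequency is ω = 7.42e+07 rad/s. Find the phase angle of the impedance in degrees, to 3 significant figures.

X_L = ωL = 742 Ω
X_C = 1/(ωC) = 251 Ω
Net reactance X = X_L − X_C = 491 Ω
Z = 590 + j491 Ω
|Z| = √(590² + 491²) = 767 Ω
∠Z = arctan(491/590) = 39.7°

39.7°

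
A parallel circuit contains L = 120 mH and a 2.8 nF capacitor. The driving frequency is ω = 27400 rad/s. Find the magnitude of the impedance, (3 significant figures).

X_L = ωL = 3290 Ω
X_C = 1/(ωC) = 13000 Ω
Parallel: admittances add. Y = 1/(jωL) + jωC
Y = (0 − j0.000227) S
|Y| = 0.000227 S → |Z| = 1/|Y| = 4400 Ω, ∠Z = −∠Y = 90.0°

4400 Ω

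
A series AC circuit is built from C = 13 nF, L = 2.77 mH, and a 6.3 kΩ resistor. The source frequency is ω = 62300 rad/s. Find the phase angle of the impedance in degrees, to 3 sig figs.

-9.57°

X_L = ωL = 173 Ω
X_C = 1/(ωC) = 1230 Ω
Net reactance X = X_L − X_C = -1060 Ω
Z = 6300 − j1060 Ω
|Z| = √(6300² + 1060²) = 6390 Ω
∠Z = arctan(-1060/6300) = -9.57°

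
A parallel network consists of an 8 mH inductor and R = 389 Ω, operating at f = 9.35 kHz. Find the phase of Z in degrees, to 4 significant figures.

ω = 2πf = 58750 rad/s
X_L = ωL = 470.0 Ω
Parallel: admittances add. Y = 1/R + 1/(jωL)
Y = (0.002571 − j0.002128) S
|Y| = 0.003337 S → |Z| = 1/|Y| = 299.7 Ω, ∠Z = −∠Y = 39.61°

39.61°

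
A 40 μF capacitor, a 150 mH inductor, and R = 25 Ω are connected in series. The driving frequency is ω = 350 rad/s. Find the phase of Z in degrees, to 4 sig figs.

-37.13°

X_L = ωL = 52.50 Ω
X_C = 1/(ωC) = 71.43 Ω
Net reactance X = X_L − X_C = -18.93 Ω
Z = 25.00 − j18.93 Ω
|Z| = √(25.00² + 18.93²) = 31.36 Ω
∠Z = arctan(-18.93/25.00) = -37.13°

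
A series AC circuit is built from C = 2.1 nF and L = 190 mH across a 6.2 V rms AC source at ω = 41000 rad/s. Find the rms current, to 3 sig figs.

1.62 mA

X_L = ωL = 7790 Ω
X_C = 1/(ωC) = 11600 Ω
Net reactance X = X_L − X_C = -3820 Ω
Z = − j3820 Ω
|Z| = √(0² + 3820²) = 3820 Ω
I = V/|Z| = 6.2/3820 = 1.62 mA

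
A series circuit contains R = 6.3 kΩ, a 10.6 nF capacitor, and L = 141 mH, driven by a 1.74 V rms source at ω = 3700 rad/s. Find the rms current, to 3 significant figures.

X_L = ωL = 522 Ω
X_C = 1/(ωC) = 25500 Ω
Net reactance X = X_L − X_C = -25000 Ω
Z = 6300 − j25000 Ω
|Z| = √(6300² + 25000²) = 25800 Ω
I = V/|Z| = 1.74/25800 = 67.6 μA

67.6 μA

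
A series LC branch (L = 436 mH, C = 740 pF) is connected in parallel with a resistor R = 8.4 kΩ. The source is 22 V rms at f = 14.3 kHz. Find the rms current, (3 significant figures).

2.77 mA

ω = 2πf = 89850 rad/s
X_L = ωL = 39200 Ω
X_C = 1/(ωC) = 15000 Ω
Branch 1: Z₁ = R = 8400 Ω
Branch 2 (series LC): Z₂ = j(X_L − X_C) = j24100 Ω
Parallel: Z = Z₁Z₂/(Z₁+Z₂), |Z| = 7930 Ω, ∠Z = 19.2°
I = V/|Z| = 22/7930 = 2.77 mA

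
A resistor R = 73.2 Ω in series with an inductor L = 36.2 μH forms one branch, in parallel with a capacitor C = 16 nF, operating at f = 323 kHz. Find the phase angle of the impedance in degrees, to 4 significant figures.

ω = 2πf = 2.029e+06 rad/s
X_L = ωL = 73.47 Ω
X_C = 1/(ωC) = 30.80 Ω
Branch 1 (R+jX_L): Z₁ = 73.20 + j73.47 Ω, |Z₁| = 103.7 Ω
Branch 2 (−jX_C): Z₂ = −j30.80 Ω
Parallel: Z = Z₁Z₂/(Z₁+Z₂), |Z| = 37.69 Ω, ∠Z = -75.14°

-75.14°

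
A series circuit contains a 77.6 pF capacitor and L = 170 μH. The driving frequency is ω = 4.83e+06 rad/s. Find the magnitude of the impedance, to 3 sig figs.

X_L = ωL = 821 Ω
X_C = 1/(ωC) = 2670 Ω
Net reactance X = X_L − X_C = -1850 Ω
Z = − j1850 Ω
|Z| = √(0² + 1850²) = 1850 Ω

1850 Ω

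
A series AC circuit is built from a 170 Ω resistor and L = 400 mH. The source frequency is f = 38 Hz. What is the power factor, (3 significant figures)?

0.872

ω = 2πf = 238.8 rad/s
X_L = ωL = 95.5 Ω
Z = 170 + j95.5 Ω
|Z| = √(170² + 95.5²) = 195 Ω
∠Z = arctan(95.5/170) = 29.3°
cos φ = cos(29.3°) = 0.872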